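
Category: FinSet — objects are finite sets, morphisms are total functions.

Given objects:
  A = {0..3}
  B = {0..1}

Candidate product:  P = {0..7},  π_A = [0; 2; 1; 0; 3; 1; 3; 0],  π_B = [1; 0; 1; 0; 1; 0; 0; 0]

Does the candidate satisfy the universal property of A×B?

|A|·|B| = 4·2 = 8;  |P| = 8
Check the pairing map k ↦ (π_A(k), π_B(k)):
  0 -> (0,1)
  1 -> (2,0)
  2 -> (1,1)
  3 -> (0,0)
  4 -> (3,1)
  5 -> (1,0)
  6 -> (3,0)
  7 -> (0,0)  ✗ repeats pair of k=3
distinct pairs in image: 7 / 8 needed
  → (0,0) hit at k=3 and k=7

Answer: NOT A VALID PRODUCT — duplicate pair at indices 3,7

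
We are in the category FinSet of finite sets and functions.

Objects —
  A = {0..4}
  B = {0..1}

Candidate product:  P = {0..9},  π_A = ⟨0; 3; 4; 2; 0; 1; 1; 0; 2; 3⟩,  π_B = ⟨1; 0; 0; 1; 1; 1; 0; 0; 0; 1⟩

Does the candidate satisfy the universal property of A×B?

|A|·|B| = 5·2 = 10;  |P| = 10
Check the pairing map k ↦ (π_A(k), π_B(k)):
  0 ↦ (0,1)
  1 ↦ (3,0)
  2 ↦ (4,0)
  3 ↦ (2,1)
  4 ↦ (0,1)  ✗ repeats pair of k=0
  5 ↦ (1,1)
  6 ↦ (1,0)
  7 ↦ (0,0)
  8 ↦ (2,0)
  9 ↦ (3,1)
distinct pairs in image: 9 / 10 needed
  → (0,1) hit at k=0 and k=4

Answer: NOT A VALID PRODUCT — duplicate pair at indices 0,4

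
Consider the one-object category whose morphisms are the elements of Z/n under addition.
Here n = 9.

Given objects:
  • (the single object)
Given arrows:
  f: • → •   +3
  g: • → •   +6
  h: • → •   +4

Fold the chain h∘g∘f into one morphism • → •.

  0 +3≡3 +6≡0 +4≡4  (mod 9)
result: +4

Answer: +4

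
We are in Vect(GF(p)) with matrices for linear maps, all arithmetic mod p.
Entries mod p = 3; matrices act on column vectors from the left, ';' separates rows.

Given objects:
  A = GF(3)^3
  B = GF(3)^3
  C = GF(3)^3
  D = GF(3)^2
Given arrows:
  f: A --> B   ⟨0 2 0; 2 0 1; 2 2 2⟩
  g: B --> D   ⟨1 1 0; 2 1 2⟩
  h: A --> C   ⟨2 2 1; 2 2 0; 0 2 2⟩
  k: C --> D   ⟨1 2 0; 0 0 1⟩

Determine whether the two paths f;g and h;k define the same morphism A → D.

Answer: DOES NOT COMMUTE

Trace:
Along f;g (path 1):
  e0=(1,0,0) f-->(0,2,2) g-->(2,0)
  e1=(0,1,0) f-->(2,0,2) g-->(2,2)
  e2=(0,0,1) f-->(0,1,2) g-->(1,2)
  composite₁ = ⟨2 2 1; 0 2 2⟩
Along h;k (path 2):
  e0=(1,0,0) h-->(2,2,0) k-->(0,0)
  e1=(0,1,0) h-->(2,2,2) k-->(0,2)
  e2=(0,0,1) h-->(1,0,2) k-->(1,2)
  composite₂ = ⟨0 0 1; 0 2 2⟩
Equal? distinct morphisms ✗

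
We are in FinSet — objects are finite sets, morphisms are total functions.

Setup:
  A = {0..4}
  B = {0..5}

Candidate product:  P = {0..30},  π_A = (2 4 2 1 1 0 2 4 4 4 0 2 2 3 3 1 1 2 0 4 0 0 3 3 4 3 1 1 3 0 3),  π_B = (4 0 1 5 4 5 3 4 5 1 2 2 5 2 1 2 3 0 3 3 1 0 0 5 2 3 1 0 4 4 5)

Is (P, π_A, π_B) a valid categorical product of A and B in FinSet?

|A|·|B| = 5·6 = 30;  |P| = 31
  → cardinalities differ; no bijection possible.

Answer: NOT A VALID PRODUCT — |P|=31 ≠ |A|·|B|=30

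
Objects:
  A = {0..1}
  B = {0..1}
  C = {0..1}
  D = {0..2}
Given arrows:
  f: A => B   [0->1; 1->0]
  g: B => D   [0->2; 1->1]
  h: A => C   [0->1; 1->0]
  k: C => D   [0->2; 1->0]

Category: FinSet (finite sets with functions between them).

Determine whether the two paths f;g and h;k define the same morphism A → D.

Along f;g (path 1):
  0 f=>1 g=>1
  1 f=>0 g=>2
  composite₁ = [0->1; 1->2]
Along h;k (path 2):
  0 h=>1 k=>0
  1 h=>0 k=>2
  composite₂ = [0->0; 1->2]
Equal? differ; not commutative

Answer: DOES NOT COMMUTE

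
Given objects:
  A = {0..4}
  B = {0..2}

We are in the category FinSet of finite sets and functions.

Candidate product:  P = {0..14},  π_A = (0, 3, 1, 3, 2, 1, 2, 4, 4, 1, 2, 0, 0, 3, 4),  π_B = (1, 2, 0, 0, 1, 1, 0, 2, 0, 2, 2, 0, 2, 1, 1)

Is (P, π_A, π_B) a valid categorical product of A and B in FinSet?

Answer: VALID PRODUCT

Work:
|A|·|B| = 5·3 = 15;  |P| = 15
Check the pairing map k ↦ (π_A(k), π_B(k)):
  0 : (0,1)
  1 : (3,2)
  2 : (1,0)
  3 : (3,0)
  4 : (2,1)
  5 : (1,1)
  6 : (2,0)
  7 : (4,2)
  8 : (4,0)
  9 : (1,2)
  10 : (2,2)
  11 : (0,0)
  12 : (0,2)
  13 : (3,1)
  14 : (4,1)
distinct pairs in image: 15 / 15 needed
  → bijection onto A×B; projections well-typed.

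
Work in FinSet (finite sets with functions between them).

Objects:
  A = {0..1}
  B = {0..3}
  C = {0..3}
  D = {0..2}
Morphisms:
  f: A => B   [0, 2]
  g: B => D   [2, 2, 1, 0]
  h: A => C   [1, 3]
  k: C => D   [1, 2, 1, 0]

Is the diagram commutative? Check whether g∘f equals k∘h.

Answer: DOES NOT COMMUTE

Derivation:
1) trace f;g:
  0 f=>0 g=>2
  1 f=>2 g=>1
  composite₁ = [2, 1]
2) trace h;k:
  0 h=>1 k=>2
  1 h=>3 k=>0
  composite₂ = [2, 0]
Equal? NO — does not commute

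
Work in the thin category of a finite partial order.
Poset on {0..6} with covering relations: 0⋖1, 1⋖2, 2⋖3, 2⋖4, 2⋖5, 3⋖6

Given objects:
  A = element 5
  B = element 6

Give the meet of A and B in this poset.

Answer: A∧B = 2

Work:
{x : x⊑A ∧ x⊑B} = {0,1,2}  (A=5, B=6)
  0 ⊑ 2
  1 ⊑ 2
  2 ⊑ 2
glb = 2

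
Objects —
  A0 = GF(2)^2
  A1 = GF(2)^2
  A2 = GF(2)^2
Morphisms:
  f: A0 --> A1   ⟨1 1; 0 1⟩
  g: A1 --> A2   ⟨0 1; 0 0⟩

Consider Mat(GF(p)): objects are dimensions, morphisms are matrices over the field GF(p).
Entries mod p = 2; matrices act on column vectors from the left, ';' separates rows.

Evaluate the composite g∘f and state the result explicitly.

  e0=[1,0] f-->[1,0] g-->[0,0]
  e1=[0,1] f-->[1,1] g-->[1,0]
⟦path⟧: ⟨0 1; 0 0⟩

Answer: ⟨0 1; 0 0⟩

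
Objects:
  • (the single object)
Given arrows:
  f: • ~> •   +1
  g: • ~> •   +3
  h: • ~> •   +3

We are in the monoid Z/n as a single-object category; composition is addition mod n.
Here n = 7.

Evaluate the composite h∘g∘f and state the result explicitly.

Answer: +0

Work:
  0 +1≡1 +3≡4 +3≡0  (mod 7)
⟦path⟧: +0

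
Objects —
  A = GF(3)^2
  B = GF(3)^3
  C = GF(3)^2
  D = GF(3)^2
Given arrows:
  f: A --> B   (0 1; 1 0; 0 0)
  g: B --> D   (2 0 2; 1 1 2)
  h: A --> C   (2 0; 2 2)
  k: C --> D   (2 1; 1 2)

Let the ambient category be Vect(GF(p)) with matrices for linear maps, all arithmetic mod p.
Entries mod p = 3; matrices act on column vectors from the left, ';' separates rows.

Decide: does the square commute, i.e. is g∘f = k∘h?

Path 1 = f;g:
  e0=[1,0] f-->[0,1,0] g-->[0,1]
  e1=[0,1] f-->[1,0,0] g-->[2,1]
  ⟦path⟧₁ = (0 2; 1 1)
Path 2 = h;k:
  e0=[1,0] h-->[2,2] k-->[0,0]
  e1=[0,1] h-->[0,2] k-->[2,1]
  ⟦path⟧₂ = (0 2; 0 1)
Equal? distinct morphisms ✗

Answer: DOES NOT COMMUTE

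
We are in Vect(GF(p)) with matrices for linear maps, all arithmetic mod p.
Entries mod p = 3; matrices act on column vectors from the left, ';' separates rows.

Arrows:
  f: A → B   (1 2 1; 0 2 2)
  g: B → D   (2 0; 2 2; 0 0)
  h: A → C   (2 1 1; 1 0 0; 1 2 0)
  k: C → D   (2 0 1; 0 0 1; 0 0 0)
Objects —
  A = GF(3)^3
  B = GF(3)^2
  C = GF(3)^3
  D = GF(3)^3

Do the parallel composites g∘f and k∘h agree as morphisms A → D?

Path 1 = f;g:
  e0=[1,0,0] f→[1,0] g→[2,2,0]
  e1=[0,1,0] f→[2,2] g→[1,2,0]
  e2=[0,0,1] f→[1,2] g→[2,0,0]
  composite₁ = (2 1 2; 2 2 0; 0 0 0)
Path 2 = h;k:
  e0=[1,0,0] h→[2,1,1] k→[2,1,0]
  e1=[0,1,0] h→[1,0,2] k→[1,2,0]
  e2=[0,0,1] h→[1,0,0] k→[2,0,0]
  composite₂ = (2 1 2; 1 2 0; 0 0 0)
Equal? distinct morphisms ✗

Answer: DOES NOT COMMUTE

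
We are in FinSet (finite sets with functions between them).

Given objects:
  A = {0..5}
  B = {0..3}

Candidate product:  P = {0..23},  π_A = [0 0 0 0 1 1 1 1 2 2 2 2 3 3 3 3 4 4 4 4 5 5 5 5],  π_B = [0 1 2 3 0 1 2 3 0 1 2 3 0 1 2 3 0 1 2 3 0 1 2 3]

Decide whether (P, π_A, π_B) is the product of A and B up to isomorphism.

|A|·|B| = 6·4 = 24;  |P| = 24
Check the pairing map k ↦ (π_A(k), π_B(k)):
  0 ↦ (0,0)
  1 ↦ (0,1)
  2 ↦ (0,2)
  3 ↦ (0,3)
  4 ↦ (1,0)
  5 ↦ (1,1)
  6 ↦ (1,2)
  7 ↦ (1,3)
  8 ↦ (2,0)
  9 ↦ (2,1)
  10 ↦ (2,2)
  11 ↦ (2,3)
  12 ↦ (3,0)
  13 ↦ (3,1)
  14 ↦ (3,2)
  15 ↦ (3,3)
  16 ↦ (4,0)
  17 ↦ (4,1)
  18 ↦ (4,2)
  19 ↦ (4,3)
  20 ↦ (5,0)
  21 ↦ (5,1)
  22 ↦ (5,2)
  23 ↦ (5,3)
distinct pairs in image: 24 / 24 needed
  → bijection onto A×B; projections well-typed.

Answer: VALID PRODUCT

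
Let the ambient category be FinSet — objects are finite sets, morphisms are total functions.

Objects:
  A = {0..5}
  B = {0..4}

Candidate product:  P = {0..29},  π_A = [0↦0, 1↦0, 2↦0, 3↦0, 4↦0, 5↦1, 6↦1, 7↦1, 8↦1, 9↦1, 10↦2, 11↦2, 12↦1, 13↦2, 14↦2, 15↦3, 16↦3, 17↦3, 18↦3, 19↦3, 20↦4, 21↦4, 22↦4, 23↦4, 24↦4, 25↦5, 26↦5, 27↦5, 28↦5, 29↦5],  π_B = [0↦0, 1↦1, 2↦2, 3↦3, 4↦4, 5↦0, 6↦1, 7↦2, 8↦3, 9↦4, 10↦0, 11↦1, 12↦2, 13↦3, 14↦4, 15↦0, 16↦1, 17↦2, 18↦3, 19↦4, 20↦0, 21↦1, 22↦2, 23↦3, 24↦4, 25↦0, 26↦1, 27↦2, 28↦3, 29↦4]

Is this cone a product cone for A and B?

Answer: NOT A VALID PRODUCT — duplicate pair at indices 7,12

Work:
|A|·|B| = 6·5 = 30;  |P| = 30
Check the pairing map k ↦ (π_A(k), π_B(k)):
  0 ↦ (0,0)
  1 ↦ (0,1)
  2 ↦ (0,2)
  3 ↦ (0,3)
  4 ↦ (0,4)
  5 ↦ (1,0)
  6 ↦ (1,1)
  7 ↦ (1,2)
  8 ↦ (1,3)
  9 ↦ (1,4)
  10 ↦ (2,0)
  11 ↦ (2,1)
  12 ↦ (1,2)  ✗ repeats pair of k=7
  13 ↦ (2,3)
  14 ↦ (2,4)
  15 ↦ (3,0)
  16 ↦ (3,1)
  17 ↦ (3,2)
  18 ↦ (3,3)
  19 ↦ (3,4)
  20 ↦ (4,0)
  21 ↦ (4,1)
  22 ↦ (4,2)
  23 ↦ (4,3)
  24 ↦ (4,4)
  25 ↦ (5,0)
  26 ↦ (5,1)
  27 ↦ (5,2)
  28 ↦ (5,3)
  29 ↦ (5,4)
distinct pairs in image: 29 / 30 needed
  → (1,2) hit at k=7 and k=12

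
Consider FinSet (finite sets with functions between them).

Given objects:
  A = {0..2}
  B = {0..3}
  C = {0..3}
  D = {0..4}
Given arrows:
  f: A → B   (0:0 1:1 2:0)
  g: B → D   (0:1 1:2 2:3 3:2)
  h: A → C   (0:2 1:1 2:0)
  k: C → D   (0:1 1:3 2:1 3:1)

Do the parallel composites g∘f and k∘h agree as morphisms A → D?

1) trace f;g:
  0 f→0 g→1
  1 f→1 g→2
  2 f→0 g→1
  result₁ = (0:1 1:2 2:1)
2) trace h;k:
  0 h→2 k→1
  1 h→1 k→3
  2 h→0 k→1
  result₂ = (0:1 1:3 2:1)
Equal? distinct morphisms ✗

Answer: DOES NOT COMMUTE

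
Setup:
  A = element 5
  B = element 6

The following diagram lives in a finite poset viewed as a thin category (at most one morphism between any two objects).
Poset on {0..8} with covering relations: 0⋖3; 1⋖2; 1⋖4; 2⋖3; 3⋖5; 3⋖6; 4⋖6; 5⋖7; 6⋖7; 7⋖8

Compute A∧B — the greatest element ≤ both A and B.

Common predecessors of 5,6: {0,1,2,3}
  0 ≤ 3
  1 ≤ 3
  2 ≤ 3
  3 ≤ 3
glb = 3

Answer: A∧B = 3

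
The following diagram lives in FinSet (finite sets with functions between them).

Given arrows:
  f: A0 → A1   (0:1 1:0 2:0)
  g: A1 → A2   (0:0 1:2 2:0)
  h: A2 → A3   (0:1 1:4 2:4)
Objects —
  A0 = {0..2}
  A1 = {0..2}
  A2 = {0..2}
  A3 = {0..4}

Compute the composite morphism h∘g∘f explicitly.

Answer: (0:4 1:1 2:1)

Work:
  0 f→1 g→2 h→4
  1 f→0 g→0 h→1
  2 f→0 g→0 h→1
composite: (0:4 1:1 2:1)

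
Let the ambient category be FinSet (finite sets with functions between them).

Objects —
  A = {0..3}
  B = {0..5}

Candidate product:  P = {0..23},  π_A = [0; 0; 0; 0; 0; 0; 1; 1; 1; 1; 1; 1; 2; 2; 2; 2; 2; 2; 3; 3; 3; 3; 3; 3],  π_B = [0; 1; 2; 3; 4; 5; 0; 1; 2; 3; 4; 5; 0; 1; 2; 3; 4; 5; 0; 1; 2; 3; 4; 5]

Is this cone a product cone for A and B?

|A|·|B| = 4·6 = 24;  |P| = 24
Check the pairing map k ↦ (π_A(k), π_B(k)):
  0 : (0,0)
  1 : (0,1)
  2 : (0,2)
  3 : (0,3)
  4 : (0,4)
  5 : (0,5)
  6 : (1,0)
  7 : (1,1)
  8 : (1,2)
  9 : (1,3)
  10 : (1,4)
  11 : (1,5)
  12 : (2,0)
  13 : (2,1)
  14 : (2,2)
  15 : (2,3)
  16 : (2,4)
  17 : (2,5)
  18 : (3,0)
  19 : (3,1)
  20 : (3,2)
  21 : (3,3)
  22 : (3,4)
  23 : (3,5)
distinct pairs in image: 24 / 24 needed
  → bijection onto A×B; projections well-typed.

Answer: VALID PRODUCT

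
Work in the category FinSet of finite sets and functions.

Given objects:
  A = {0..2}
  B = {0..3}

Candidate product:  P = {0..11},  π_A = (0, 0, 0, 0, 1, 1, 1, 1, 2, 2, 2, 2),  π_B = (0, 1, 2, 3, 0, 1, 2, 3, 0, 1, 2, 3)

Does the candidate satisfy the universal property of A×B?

Answer: VALID PRODUCT

Work:
|A|·|B| = 3·4 = 12;  |P| = 12
Check the pairing map k ↦ (π_A(k), π_B(k)):
  0 ↦ (0,0)
  1 ↦ (0,1)
  2 ↦ (0,2)
  3 ↦ (0,3)
  4 ↦ (1,0)
  5 ↦ (1,1)
  6 ↦ (1,2)
  7 ↦ (1,3)
  8 ↦ (2,0)
  9 ↦ (2,1)
  10 ↦ (2,2)
  11 ↦ (2,3)
distinct pairs in image: 12 / 12 needed
  → bijection onto A×B; projections well-typed.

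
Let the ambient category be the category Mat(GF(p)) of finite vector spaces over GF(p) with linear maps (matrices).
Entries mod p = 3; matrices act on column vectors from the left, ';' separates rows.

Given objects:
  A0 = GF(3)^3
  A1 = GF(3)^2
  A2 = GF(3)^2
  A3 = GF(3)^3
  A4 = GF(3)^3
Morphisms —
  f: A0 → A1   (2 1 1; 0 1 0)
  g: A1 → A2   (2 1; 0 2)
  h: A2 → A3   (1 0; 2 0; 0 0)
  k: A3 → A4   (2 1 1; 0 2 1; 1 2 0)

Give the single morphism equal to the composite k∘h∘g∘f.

Answer: (1 0 2; 1 0 2; 2 0 1)

Work:
  e0=(1,0,0) f→(2,0) g→(1,0) h→(1,2,0) k→(1,1,2)
  e1=(0,1,0) f→(1,1) g→(0,2) h→(0,0,0) k→(0,0,0)
  e2=(0,0,1) f→(1,0) g→(2,0) h→(2,1,0) k→(2,2,1)
⟦path⟧: (1 0 2; 1 0 2; 2 0 1)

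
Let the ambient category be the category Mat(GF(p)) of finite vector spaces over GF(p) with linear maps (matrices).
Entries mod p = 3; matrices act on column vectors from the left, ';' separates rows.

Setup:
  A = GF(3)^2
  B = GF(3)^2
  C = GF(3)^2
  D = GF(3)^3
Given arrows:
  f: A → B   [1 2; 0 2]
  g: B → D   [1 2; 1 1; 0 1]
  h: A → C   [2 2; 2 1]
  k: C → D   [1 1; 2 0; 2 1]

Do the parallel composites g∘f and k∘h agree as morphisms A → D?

Answer: COMMUTES

Work:
1) trace f;g:
  e0=⟨1,0⟩ f→⟨1,0⟩ g→⟨1,1,0⟩
  e1=⟨0,1⟩ f→⟨2,2⟩ g→⟨0,1,2⟩
  result₁ = [1 0; 1 1; 0 2]
2) trace h;k:
  e0=⟨1,0⟩ h→⟨2,2⟩ k→⟨1,1,0⟩
  e1=⟨0,1⟩ h→⟨2,1⟩ k→⟨0,1,2⟩
  result₂ = [1 0; 1 1; 0 2]
Equal? YES — commutes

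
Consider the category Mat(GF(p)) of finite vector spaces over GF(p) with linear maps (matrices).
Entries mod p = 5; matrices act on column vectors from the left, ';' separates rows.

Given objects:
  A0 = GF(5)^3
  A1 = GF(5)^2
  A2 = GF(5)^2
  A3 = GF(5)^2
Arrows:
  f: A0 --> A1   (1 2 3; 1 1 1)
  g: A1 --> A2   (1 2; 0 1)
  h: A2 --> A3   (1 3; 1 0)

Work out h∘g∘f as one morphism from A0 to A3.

Answer: (1 2 3; 3 4 0)

Trace:
  e0=⟨1,0,0⟩ f-->⟨1,1⟩ g-->⟨3,1⟩ h-->⟨1,3⟩
  e1=⟨0,1,0⟩ f-->⟨2,1⟩ g-->⟨4,1⟩ h-->⟨2,4⟩
  e2=⟨0,0,1⟩ f-->⟨3,1⟩ g-->⟨0,1⟩ h-->⟨3,0⟩
⟦path⟧: (1 2 3; 3 4 0)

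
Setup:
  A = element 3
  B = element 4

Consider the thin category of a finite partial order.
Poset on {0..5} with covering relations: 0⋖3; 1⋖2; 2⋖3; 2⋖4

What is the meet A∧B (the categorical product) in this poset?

Answer: A∧B = 2

Trace:
Lower bounds of A=3 and B=4: {1,2}
  1 ⊑ 2
  2 ⊑ 2
glb = 2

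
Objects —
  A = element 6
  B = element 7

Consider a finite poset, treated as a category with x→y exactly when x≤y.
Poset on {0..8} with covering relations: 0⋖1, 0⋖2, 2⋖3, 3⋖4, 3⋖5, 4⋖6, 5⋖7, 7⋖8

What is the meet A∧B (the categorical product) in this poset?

Lower bounds of A=6 and B=7: {0,2,3}
  0 ≤ 3
  2 ≤ 3
  3 ≤ 3
glb = 3

Answer: A∧B = 3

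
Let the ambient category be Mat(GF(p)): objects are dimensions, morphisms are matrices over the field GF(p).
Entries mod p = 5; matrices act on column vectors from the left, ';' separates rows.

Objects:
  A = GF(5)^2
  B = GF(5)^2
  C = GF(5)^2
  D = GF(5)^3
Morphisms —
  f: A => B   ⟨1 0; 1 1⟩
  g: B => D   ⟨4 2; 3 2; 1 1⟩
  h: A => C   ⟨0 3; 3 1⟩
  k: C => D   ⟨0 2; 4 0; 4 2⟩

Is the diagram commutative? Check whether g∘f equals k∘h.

Along f;g (path 1):
  e0=(1,0) f=>(1,1) g=>(1,0,2)
  e1=(0,1) f=>(0,1) g=>(2,2,1)
  ⟦path⟧₁ = ⟨1 2; 0 2; 2 1⟩
Along h;k (path 2):
  e0=(1,0) h=>(0,3) k=>(1,0,1)
  e1=(0,1) h=>(3,1) k=>(2,2,4)
  ⟦path⟧₂ = ⟨1 2; 0 2; 1 4⟩
Equal? distinct morphisms ✗

Answer: DOES NOT COMMUTE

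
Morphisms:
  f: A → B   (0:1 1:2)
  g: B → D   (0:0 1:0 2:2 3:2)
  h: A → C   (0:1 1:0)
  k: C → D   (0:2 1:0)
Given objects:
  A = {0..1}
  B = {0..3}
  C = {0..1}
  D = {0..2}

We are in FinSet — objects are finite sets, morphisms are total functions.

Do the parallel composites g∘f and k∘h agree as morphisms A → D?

Answer: COMMUTES

Trace:
Path 1 = f;g:
  0 f→1 g→0
  1 f→2 g→2
  result₁ = (0:0 1:2)
Path 2 = h;k:
  0 h→1 k→0
  1 h→0 k→2
  result₂ = (0:0 1:2)
Equal? YES — commutes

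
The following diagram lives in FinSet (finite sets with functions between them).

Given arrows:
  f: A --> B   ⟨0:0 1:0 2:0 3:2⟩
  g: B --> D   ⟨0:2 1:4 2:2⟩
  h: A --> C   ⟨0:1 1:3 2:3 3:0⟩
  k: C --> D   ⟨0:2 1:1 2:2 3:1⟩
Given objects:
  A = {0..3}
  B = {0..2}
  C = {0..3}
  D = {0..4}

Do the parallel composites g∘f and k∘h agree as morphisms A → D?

Answer: DOES NOT COMMUTE

Derivation:
Along f;g (path 1):
  0 f-->0 g-->2
  1 f-->0 g-->2
  2 f-->0 g-->2
  3 f-->2 g-->2
  composite₁ = ⟨0:2 1:2 2:2 3:2⟩
Along h;k (path 2):
  0 h-->1 k-->1
  1 h-->3 k-->1
  2 h-->3 k-->1
  3 h-->0 k-->2
  composite₂ = ⟨0:1 1:1 2:1 3:2⟩
Equal? distinct morphisms ✗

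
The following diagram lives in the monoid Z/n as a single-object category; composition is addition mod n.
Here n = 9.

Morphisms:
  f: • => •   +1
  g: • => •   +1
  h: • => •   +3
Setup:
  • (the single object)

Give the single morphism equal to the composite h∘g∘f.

  0 +1≡1 +1≡2 +3≡5  (mod 9)
result: +5

Answer: +5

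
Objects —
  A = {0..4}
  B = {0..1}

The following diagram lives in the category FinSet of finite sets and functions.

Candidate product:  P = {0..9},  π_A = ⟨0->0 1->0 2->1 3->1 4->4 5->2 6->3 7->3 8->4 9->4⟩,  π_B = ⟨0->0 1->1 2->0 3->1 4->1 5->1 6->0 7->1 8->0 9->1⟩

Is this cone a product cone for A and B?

|A|·|B| = 5·2 = 10;  |P| = 10
Check the pairing map k ↦ (π_A(k), π_B(k)):
  0 -> (0,0)
  1 -> (0,1)
  2 -> (1,0)
  3 -> (1,1)
  4 -> (4,1)
  5 -> (2,1)
  6 -> (3,0)
  7 -> (3,1)
  8 -> (4,0)
  9 -> (4,1)  ✗ repeats pair of k=4
distinct pairs in image: 9 / 10 needed
  → (4,1) hit at k=4 and k=9

Answer: NOT A VALID PRODUCT — duplicate pair at indices 9,4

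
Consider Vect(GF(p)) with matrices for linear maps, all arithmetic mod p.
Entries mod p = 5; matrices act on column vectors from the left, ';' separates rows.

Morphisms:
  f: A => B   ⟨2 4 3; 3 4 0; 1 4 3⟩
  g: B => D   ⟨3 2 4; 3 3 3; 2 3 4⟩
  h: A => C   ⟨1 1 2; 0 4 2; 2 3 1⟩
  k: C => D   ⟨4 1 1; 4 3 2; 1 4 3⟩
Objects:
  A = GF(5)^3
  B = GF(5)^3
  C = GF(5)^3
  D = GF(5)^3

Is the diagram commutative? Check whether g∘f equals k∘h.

1) trace f;g:
  e0=(1,0,0) f=>(2,3,1) g=>(1,3,2)
  e1=(0,1,0) f=>(4,4,4) g=>(1,1,1)
  e2=(0,0,1) f=>(3,0,3) g=>(1,3,3)
  result₁ = ⟨1 1 1; 3 1 3; 2 1 3⟩
2) trace h;k:
  e0=(1,0,0) h=>(1,0,2) k=>(1,3,2)
  e1=(0,1,0) h=>(1,4,3) k=>(1,2,1)
  e2=(0,0,1) h=>(2,2,1) k=>(1,1,3)
  result₂ = ⟨1 1 1; 3 2 1; 2 1 3⟩
Equal? NO — does not commute

Answer: DOES NOT COMMUTE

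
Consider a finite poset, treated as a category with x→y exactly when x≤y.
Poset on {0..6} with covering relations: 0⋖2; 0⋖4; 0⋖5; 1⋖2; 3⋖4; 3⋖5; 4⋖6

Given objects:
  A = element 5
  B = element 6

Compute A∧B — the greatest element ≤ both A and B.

{x : x⊑A ∧ x⊑B} = {0,3}  (A=5, B=6)
  maximal lower bounds 0 and 3 are incomparable: neither 0⊑3 nor 3⊑0
→ no greatest lower bound exists

Answer: NO MEET EXISTS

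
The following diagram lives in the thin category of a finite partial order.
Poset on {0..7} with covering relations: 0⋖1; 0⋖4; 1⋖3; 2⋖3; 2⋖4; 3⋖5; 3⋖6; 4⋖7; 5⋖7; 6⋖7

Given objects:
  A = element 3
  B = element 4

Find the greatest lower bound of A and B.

Answer: NO MEET EXISTS

Work:
Lower bounds of A=3 and B=4: {0,2}
  maximal lower bounds 0 and 2 are incomparable: neither 0<=2 nor 2<=0
→ no greatest lower bound exists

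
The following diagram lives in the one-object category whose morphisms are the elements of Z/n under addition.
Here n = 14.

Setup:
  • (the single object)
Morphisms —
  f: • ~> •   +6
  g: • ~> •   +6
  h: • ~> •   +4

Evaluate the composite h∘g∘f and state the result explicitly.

Answer: +2

Work:
  0 +6≡6 +6≡12 +4≡2  (mod 14)
⟦path⟧: +2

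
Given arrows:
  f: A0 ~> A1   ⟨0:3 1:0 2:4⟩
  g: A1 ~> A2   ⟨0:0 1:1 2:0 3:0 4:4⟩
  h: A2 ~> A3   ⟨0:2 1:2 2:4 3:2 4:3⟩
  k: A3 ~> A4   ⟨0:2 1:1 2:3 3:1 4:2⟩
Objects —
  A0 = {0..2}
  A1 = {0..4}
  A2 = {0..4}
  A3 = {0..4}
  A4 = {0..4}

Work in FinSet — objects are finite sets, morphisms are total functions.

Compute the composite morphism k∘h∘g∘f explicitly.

Answer: ⟨0:3 1:3 2:1⟩

Work:
  0 f~>3 g~>0 h~>2 k~>3
  1 f~>0 g~>0 h~>2 k~>3
  2 f~>4 g~>4 h~>3 k~>1
composite: ⟨0:3 1:3 2:1⟩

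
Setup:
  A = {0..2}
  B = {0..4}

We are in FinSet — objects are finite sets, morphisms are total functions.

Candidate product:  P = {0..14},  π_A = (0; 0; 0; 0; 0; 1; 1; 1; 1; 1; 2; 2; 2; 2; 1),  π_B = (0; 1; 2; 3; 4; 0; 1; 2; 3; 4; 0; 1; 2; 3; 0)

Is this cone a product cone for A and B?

Answer: NOT A VALID PRODUCT — duplicate pair at indices 5,14

Derivation:
|A|·|B| = 3·5 = 15;  |P| = 15
Check the pairing map k ↦ (π_A(k), π_B(k)):
  0 ↦ (0,0)
  1 ↦ (0,1)
  2 ↦ (0,2)
  3 ↦ (0,3)
  4 ↦ (0,4)
  5 ↦ (1,0)
  6 ↦ (1,1)
  7 ↦ (1,2)
  8 ↦ (1,3)
  9 ↦ (1,4)
  10 ↦ (2,0)
  11 ↦ (2,1)
  12 ↦ (2,2)
  13 ↦ (2,3)
  14 ↦ (1,0)  ✗ repeats pair of k=5
distinct pairs in image: 14 / 15 needed
  → (1,0) hit at k=5 and k=14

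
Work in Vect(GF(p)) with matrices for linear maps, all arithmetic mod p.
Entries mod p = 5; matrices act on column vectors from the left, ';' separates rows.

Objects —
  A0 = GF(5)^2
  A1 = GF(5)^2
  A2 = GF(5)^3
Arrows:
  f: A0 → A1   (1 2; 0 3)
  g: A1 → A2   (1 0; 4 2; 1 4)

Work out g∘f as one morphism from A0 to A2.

  e0=⟨1,0⟩ f→⟨1,0⟩ g→⟨1,4,1⟩
  e1=⟨0,1⟩ f→⟨2,3⟩ g→⟨2,4,4⟩
composite: (1 2; 4 4; 1 4)

Answer: (1 2; 4 4; 1 4)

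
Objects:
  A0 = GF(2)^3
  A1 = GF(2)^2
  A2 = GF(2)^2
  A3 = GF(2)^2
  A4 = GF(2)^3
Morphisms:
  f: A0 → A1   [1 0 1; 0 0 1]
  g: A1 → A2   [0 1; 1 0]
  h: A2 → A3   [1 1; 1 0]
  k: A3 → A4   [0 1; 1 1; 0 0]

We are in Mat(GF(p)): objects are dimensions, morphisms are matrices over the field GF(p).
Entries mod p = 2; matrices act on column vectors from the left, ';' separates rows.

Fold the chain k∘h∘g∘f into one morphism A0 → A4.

  e0=⟨1,0,0⟩ f→⟨1,0⟩ g→⟨0,1⟩ h→⟨1,0⟩ k→⟨0,1,0⟩
  e1=⟨0,1,0⟩ f→⟨0,0⟩ g→⟨0,0⟩ h→⟨0,0⟩ k→⟨0,0,0⟩
  e2=⟨0,0,1⟩ f→⟨1,1⟩ g→⟨1,1⟩ h→⟨0,1⟩ k→⟨1,1,0⟩
result: [0 0 1; 1 0 1; 0 0 0]

Answer: [0 0 1; 1 0 1; 0 0 0]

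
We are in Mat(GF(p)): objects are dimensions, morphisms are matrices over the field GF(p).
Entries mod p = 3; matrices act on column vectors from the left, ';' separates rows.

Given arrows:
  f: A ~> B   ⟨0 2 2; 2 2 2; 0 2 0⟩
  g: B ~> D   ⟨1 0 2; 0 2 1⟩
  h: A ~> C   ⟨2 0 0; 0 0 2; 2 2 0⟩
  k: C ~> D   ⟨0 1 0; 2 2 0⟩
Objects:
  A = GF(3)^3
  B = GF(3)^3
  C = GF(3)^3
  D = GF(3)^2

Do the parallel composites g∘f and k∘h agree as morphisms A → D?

Along f;g (path 1):
  e0=(1,0,0) f~>(0,2,0) g~>(0,1)
  e1=(0,1,0) f~>(2,2,2) g~>(0,0)
  e2=(0,0,1) f~>(2,2,0) g~>(2,1)
  ⟦path⟧₁ = ⟨0 0 2; 1 0 1⟩
Along h;k (path 2):
  e0=(1,0,0) h~>(2,0,2) k~>(0,1)
  e1=(0,1,0) h~>(0,0,2) k~>(0,0)
  e2=(0,0,1) h~>(0,2,0) k~>(2,1)
  ⟦path⟧₂ = ⟨0 0 2; 1 0 1⟩
Equal? equal; square commutes

Answer: COMMUTES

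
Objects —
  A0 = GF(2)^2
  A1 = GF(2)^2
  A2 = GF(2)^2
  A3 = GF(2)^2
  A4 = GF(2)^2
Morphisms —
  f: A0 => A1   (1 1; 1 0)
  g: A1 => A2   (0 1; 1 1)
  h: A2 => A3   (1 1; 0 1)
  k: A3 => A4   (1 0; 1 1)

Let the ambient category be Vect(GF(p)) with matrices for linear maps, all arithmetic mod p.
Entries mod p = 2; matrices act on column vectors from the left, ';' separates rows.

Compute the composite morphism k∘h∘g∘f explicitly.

Answer: (1 1; 1 0)

Derivation:
  e0=⟨1,0⟩ f=>⟨1,1⟩ g=>⟨1,0⟩ h=>⟨1,0⟩ k=>⟨1,1⟩
  e1=⟨0,1⟩ f=>⟨1,0⟩ g=>⟨0,1⟩ h=>⟨1,1⟩ k=>⟨1,0⟩
result: (1 1; 1 0)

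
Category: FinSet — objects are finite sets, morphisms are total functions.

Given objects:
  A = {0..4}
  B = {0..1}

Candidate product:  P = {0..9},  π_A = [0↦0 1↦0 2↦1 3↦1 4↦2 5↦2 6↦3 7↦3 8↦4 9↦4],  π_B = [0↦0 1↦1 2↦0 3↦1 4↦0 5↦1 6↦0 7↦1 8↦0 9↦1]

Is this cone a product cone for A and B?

Answer: VALID PRODUCT

Derivation:
|A|·|B| = 5·2 = 10;  |P| = 10
Check the pairing map k ↦ (π_A(k), π_B(k)):
  0 ↦ (0,0)
  1 ↦ (0,1)
  2 ↦ (1,0)
  3 ↦ (1,1)
  4 ↦ (2,0)
  5 ↦ (2,1)
  6 ↦ (3,0)
  7 ↦ (3,1)
  8 ↦ (4,0)
  9 ↦ (4,1)
distinct pairs in image: 10 / 10 needed
  → bijection onto A×B; projections well-typed.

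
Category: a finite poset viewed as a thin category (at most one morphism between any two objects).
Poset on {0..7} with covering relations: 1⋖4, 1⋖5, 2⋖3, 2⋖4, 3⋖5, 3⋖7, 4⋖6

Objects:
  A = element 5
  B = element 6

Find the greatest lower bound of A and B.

Answer: NO MEET EXISTS

Derivation:
{x : x≤A ∧ x≤B} = {1,2}  (A=5, B=6)
  maximal lower bounds 1 and 2 are incomparable: neither 1≤2 nor 2≤1
→ no greatest lower bound exists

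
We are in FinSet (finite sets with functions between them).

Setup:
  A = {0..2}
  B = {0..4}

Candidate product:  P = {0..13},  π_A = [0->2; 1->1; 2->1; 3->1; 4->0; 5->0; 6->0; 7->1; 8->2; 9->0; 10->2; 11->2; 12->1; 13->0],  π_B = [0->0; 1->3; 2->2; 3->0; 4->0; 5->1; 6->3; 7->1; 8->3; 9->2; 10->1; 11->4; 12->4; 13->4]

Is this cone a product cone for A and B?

|A|·|B| = 3·5 = 15;  |P| = 14
  → cardinalities differ; no bijection possible.

Answer: NOT A VALID PRODUCT — |P|=14 ≠ |A|·|B|=15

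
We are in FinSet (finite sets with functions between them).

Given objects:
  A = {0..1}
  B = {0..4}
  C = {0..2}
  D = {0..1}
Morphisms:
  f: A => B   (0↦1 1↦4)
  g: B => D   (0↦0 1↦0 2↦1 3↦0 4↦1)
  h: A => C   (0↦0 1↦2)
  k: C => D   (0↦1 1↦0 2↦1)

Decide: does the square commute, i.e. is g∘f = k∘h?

Path 1 = f;g:
  0 f=>1 g=>0
  1 f=>4 g=>1
  result₁ = (0↦0 1↦1)
Path 2 = h;k:
  0 h=>0 k=>1
  1 h=>2 k=>1
  result₂ = (0↦1 1↦1)
Equal? differ; not commutative

Answer: DOES NOT COMMUTE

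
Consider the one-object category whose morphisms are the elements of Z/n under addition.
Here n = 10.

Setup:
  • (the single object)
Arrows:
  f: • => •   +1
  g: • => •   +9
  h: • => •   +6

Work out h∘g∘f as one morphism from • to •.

  0 +1≡1 +9≡0 +6≡6  (mod 10)
composite: +6

Answer: +6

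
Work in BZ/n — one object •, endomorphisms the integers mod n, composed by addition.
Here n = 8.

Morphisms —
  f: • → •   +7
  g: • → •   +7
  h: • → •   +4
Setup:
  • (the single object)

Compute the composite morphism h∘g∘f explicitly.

  0 +7≡7 +7≡6 +4≡2  (mod 8)
⟦path⟧: +2

Answer: +2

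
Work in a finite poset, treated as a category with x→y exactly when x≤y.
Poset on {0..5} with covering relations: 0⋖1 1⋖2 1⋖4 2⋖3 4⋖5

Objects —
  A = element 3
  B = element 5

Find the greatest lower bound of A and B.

Common predecessors of 3,5: {0,1}
  0 ≤ 1
  1 ≤ 1
glb = 1

Answer: A∧B = 1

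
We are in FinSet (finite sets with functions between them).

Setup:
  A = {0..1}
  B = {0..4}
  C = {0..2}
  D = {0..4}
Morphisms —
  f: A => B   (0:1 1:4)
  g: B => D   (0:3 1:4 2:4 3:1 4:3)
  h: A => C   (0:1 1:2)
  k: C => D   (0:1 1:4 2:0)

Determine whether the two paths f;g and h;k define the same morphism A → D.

1) trace f;g:
  0 f=>1 g=>4
  1 f=>4 g=>3
  ⟦path⟧₁ = (0:4 1:3)
2) trace h;k:
  0 h=>1 k=>4
  1 h=>2 k=>0
  ⟦path⟧₂ = (0:4 1:0)
Equal? NO — does not commute

Answer: DOES NOT COMMUTE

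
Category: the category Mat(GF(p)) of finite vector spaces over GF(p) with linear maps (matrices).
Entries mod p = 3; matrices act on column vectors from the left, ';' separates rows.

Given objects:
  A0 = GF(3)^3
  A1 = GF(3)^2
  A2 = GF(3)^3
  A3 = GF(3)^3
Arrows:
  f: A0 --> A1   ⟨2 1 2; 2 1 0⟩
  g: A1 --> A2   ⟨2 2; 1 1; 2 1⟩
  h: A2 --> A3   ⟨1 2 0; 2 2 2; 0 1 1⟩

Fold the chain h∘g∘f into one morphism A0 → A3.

  e0=(1,0,0) f-->(2,2) g-->(2,1,0) h-->(1,0,1)
  e1=(0,1,0) f-->(1,1) g-->(1,2,0) h-->(2,0,2)
  e2=(0,0,1) f-->(2,0) g-->(1,2,1) h-->(2,2,0)
composite: ⟨1 2 2; 0 0 2; 1 2 0⟩

Answer: ⟨1 2 2; 0 0 2; 1 2 0⟩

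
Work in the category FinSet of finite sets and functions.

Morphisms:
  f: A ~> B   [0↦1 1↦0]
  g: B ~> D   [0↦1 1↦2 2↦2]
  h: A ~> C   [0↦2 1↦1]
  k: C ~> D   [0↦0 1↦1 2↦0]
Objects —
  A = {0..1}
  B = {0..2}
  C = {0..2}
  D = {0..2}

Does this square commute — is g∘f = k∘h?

Answer: DOES NOT COMMUTE

Derivation:
1) trace f;g:
  0 f~>1 g~>2
  1 f~>0 g~>1
  ⟦path⟧₁ = [0↦2 1↦1]
2) trace h;k:
  0 h~>2 k~>0
  1 h~>1 k~>1
  ⟦path⟧₂ = [0↦0 1↦1]
Equal? differ; not commutative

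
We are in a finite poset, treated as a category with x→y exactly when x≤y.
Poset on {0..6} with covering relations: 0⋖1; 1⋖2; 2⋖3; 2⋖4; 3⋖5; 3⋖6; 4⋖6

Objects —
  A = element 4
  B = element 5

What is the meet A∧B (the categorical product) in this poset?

Answer: A∧B = 2

Trace:
{x : x⊑A ∧ x⊑B} = {0,1,2}  (A=4, B=5)
  0 ⊑ 2
  1 ⊑ 2
  2 ⊑ 2
glb = 2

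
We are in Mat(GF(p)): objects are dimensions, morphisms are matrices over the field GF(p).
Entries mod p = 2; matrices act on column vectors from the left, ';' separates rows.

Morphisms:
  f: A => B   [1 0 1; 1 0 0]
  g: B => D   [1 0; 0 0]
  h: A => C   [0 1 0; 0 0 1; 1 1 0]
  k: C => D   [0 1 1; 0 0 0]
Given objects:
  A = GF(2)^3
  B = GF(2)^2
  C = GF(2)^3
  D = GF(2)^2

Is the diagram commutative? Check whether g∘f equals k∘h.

Path 1 = f;g:
  e0=⟨1,0,0⟩ f=>⟨1,1⟩ g=>⟨1,0⟩
  e1=⟨0,1,0⟩ f=>⟨0,0⟩ g=>⟨0,0⟩
  e2=⟨0,0,1⟩ f=>⟨1,0⟩ g=>⟨1,0⟩
  composite₁ = [1 0 1; 0 0 0]
Path 2 = h;k:
  e0=⟨1,0,0⟩ h=>⟨0,0,1⟩ k=>⟨1,0⟩
  e1=⟨0,1,0⟩ h=>⟨1,0,1⟩ k=>⟨1,0⟩
  e2=⟨0,0,1⟩ h=>⟨0,1,0⟩ k=>⟨1,0⟩
  composite₂ = [1 1 1; 0 0 0]
Equal? differ; not commutative

Answer: DOES NOT COMMUTE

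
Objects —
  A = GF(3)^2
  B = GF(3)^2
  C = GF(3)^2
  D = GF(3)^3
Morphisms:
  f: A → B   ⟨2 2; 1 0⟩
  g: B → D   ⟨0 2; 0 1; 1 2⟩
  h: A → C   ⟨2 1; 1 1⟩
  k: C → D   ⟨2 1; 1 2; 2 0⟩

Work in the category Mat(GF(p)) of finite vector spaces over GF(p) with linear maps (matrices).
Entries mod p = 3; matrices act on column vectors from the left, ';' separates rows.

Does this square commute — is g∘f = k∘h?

Path 1 = f;g:
  e0=[1,0] f→[2,1] g→[2,1,1]
  e1=[0,1] f→[2,0] g→[0,0,2]
  result₁ = ⟨2 0; 1 0; 1 2⟩
Path 2 = h;k:
  e0=[1,0] h→[2,1] k→[2,1,1]
  e1=[0,1] h→[1,1] k→[0,0,2]
  result₂ = ⟨2 0; 1 0; 1 2⟩
Equal? equal; square commutes

Answer: COMMUTES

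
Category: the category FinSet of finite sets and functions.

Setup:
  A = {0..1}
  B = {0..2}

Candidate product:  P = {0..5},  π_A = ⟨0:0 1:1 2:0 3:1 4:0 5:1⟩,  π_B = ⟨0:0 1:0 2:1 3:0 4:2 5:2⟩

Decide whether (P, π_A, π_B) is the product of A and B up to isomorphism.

Answer: NOT A VALID PRODUCT — duplicate pair at indices 1,3

Trace:
|A|·|B| = 2·3 = 6;  |P| = 6
Check the pairing map k ↦ (π_A(k), π_B(k)):
  0 : (0,0)
  1 : (1,0)
  2 : (0,1)
  3 : (1,0)  ✗ repeats pair of k=1
  4 : (0,2)
  5 : (1,2)
distinct pairs in image: 5 / 6 needed
  → (1,0) hit at k=1 and k=3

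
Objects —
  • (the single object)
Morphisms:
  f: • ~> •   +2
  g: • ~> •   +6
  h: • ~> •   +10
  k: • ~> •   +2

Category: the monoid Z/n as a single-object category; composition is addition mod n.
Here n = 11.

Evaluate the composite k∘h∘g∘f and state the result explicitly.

  0 +2≡2 +6≡8 +10≡7 +2≡9  (mod 11)
⟦path⟧: +9

Answer: +9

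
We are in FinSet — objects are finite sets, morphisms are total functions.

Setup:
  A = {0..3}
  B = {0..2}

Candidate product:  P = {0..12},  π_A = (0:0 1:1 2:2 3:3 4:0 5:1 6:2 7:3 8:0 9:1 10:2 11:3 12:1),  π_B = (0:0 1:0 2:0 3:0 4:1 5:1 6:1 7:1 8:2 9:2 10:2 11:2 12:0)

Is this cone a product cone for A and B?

Answer: NOT A VALID PRODUCT — |P|=13 ≠ |A|·|B|=12

Work:
|A|·|B| = 4·3 = 12;  |P| = 13
  → cardinalities differ; no bijection possible.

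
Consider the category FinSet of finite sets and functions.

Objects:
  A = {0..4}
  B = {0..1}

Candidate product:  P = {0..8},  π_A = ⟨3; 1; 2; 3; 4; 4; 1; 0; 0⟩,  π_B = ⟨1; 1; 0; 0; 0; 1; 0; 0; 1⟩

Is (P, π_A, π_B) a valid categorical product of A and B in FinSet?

Answer: NOT A VALID PRODUCT — |P|=9 ≠ |A|·|B|=10

Work:
|A|·|B| = 5·2 = 10;  |P| = 9
  → cardinalities differ; no bijection possible.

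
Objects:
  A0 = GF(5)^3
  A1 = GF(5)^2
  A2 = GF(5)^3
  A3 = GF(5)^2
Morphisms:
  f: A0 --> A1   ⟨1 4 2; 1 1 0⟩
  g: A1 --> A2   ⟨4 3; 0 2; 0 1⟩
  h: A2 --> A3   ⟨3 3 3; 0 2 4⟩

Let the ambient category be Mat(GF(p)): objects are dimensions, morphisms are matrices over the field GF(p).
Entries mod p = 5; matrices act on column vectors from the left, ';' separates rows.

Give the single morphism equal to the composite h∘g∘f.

Answer: ⟨0 1 4; 3 3 0⟩

Trace:
  e0=[1,0,0] f-->[1,1] g-->[2,2,1] h-->[0,3]
  e1=[0,1,0] f-->[4,1] g-->[4,2,1] h-->[1,3]
  e2=[0,0,1] f-->[2,0] g-->[3,0,0] h-->[4,0]
composite: ⟨0 1 4; 3 3 0⟩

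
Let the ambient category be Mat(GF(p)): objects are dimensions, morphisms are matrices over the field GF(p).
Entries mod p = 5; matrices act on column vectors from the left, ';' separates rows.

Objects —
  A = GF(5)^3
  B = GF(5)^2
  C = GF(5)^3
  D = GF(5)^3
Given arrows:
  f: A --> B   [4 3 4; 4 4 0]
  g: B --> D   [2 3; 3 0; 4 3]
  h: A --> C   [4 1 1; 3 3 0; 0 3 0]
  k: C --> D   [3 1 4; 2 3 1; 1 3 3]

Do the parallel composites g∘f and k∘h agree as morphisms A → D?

1) trace f;g:
  e0=(1,0,0) f-->(4,4) g-->(0,2,3)
  e1=(0,1,0) f-->(3,4) g-->(3,4,4)
  e2=(0,0,1) f-->(4,0) g-->(3,2,1)
  composite₁ = [0 3 3; 2 4 2; 3 4 1]
2) trace h;k:
  e0=(1,0,0) h-->(4,3,0) k-->(0,2,3)
  e1=(0,1,0) h-->(1,3,3) k-->(3,4,4)
  e2=(0,0,1) h-->(1,0,0) k-->(3,2,1)
  composite₂ = [0 3 3; 2 4 2; 3 4 1]
Equal? YES — commutes

Answer: COMMUTES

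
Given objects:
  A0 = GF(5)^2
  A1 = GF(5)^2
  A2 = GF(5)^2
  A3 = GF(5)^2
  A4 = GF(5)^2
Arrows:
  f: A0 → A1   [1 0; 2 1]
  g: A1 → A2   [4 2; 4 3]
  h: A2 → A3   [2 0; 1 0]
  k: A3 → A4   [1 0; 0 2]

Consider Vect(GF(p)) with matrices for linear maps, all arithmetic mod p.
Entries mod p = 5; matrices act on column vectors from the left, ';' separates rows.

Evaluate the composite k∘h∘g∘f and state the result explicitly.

Answer: [1 4; 1 4]

Trace:
  e0=[1,0] f→[1,2] g→[3,0] h→[1,3] k→[1,1]
  e1=[0,1] f→[0,1] g→[2,3] h→[4,2] k→[4,4]
result: [1 4; 1 4]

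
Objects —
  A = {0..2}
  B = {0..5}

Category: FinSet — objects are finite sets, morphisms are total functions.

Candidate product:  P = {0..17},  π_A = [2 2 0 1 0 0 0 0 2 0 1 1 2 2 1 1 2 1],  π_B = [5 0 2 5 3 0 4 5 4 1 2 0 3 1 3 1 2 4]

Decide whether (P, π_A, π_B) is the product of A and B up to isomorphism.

|A|·|B| = 3·6 = 18;  |P| = 18
Check the pairing map k ↦ (π_A(k), π_B(k)):
  0 -> (2,5)
  1 -> (2,0)
  2 -> (0,2)
  3 -> (1,5)
  4 -> (0,3)
  5 -> (0,0)
  6 -> (0,4)
  7 -> (0,5)
  8 -> (2,4)
  9 -> (0,1)
  10 -> (1,2)
  11 -> (1,0)
  12 -> (2,3)
  13 -> (2,1)
  14 -> (1,3)
  15 -> (1,1)
  16 -> (2,2)
  17 -> (1,4)
distinct pairs in image: 18 / 18 needed
  → bijection onto A×B; projections well-typed.

Answer: VALID PRODUCT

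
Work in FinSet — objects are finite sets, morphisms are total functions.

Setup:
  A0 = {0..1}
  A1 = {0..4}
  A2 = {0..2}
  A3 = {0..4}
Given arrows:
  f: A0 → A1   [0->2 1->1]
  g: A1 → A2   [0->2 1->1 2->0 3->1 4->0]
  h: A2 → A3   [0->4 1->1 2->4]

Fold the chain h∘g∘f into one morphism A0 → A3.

Answer: [0->4 1->1]

Work:
  0 f→2 g→0 h→4
  1 f→1 g→1 h→1
composite: [0->4 1->1]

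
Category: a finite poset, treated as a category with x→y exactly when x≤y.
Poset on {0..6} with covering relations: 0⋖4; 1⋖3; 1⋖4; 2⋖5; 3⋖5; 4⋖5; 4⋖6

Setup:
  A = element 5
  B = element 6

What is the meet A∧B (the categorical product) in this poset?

{x : x<=A ∧ x<=B} = {0,1,4}  (A=5, B=6)
  0 <= 4
  1 <= 4
  4 <= 4
glb = 4

Answer: A∧B = 4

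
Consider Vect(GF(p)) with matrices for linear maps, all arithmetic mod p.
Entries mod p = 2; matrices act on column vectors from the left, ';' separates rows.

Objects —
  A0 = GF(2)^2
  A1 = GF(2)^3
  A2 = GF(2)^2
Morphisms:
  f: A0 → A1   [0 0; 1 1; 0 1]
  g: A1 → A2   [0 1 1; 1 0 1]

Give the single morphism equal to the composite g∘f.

  e0=(1,0) f→(0,1,0) g→(1,0)
  e1=(0,1) f→(0,1,1) g→(0,1)
⟦path⟧: [1 0; 0 1]

Answer: [1 0; 0 1]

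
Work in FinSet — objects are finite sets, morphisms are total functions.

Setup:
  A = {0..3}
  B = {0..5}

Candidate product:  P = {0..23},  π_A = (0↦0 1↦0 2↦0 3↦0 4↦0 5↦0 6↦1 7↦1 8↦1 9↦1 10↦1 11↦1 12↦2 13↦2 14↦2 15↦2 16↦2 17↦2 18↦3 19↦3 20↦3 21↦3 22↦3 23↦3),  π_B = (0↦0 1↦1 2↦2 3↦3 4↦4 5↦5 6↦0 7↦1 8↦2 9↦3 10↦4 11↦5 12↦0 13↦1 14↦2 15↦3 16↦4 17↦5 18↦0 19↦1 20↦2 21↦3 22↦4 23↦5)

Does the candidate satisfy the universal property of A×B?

|A|·|B| = 4·6 = 24;  |P| = 24
Check the pairing map k ↦ (π_A(k), π_B(k)):
  0 ↦ (0,0)
  1 ↦ (0,1)
  2 ↦ (0,2)
  3 ↦ (0,3)
  4 ↦ (0,4)
  5 ↦ (0,5)
  6 ↦ (1,0)
  7 ↦ (1,1)
  8 ↦ (1,2)
  9 ↦ (1,3)
  10 ↦ (1,4)
  11 ↦ (1,5)
  12 ↦ (2,0)
  13 ↦ (2,1)
  14 ↦ (2,2)
  15 ↦ (2,3)
  16 ↦ (2,4)
  17 ↦ (2,5)
  18 ↦ (3,0)
  19 ↦ (3,1)
  20 ↦ (3,2)
  21 ↦ (3,3)
  22 ↦ (3,4)
  23 ↦ (3,5)
distinct pairs in image: 24 / 24 needed
  → bijection onto A×B; projections well-typed.

Answer: VALID PRODUCT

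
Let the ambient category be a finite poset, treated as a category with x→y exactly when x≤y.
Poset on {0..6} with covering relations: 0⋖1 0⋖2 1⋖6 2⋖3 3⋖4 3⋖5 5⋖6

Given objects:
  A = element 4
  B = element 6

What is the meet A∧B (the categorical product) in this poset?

Answer: A∧B = 3

Work:
{x : x≤A ∧ x≤B} = {0,2,3}  (A=4, B=6)
  0 ≤ 3
  2 ≤ 3
  3 ≤ 3
glb = 3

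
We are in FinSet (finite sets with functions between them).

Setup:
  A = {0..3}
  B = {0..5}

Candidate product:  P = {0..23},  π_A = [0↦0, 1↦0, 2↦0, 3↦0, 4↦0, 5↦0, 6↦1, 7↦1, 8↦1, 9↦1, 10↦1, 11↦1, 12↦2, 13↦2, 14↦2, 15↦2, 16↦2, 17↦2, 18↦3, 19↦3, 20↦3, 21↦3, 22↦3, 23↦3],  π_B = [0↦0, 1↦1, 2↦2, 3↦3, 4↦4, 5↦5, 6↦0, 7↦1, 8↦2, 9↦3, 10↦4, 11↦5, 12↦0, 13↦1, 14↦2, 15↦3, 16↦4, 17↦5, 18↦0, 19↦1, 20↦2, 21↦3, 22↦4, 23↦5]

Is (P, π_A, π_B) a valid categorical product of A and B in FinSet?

Answer: VALID PRODUCT

Derivation:
|A|·|B| = 4·6 = 24;  |P| = 24
Check the pairing map k ↦ (π_A(k), π_B(k)):
  0 ↦ (0,0)
  1 ↦ (0,1)
  2 ↦ (0,2)
  3 ↦ (0,3)
  4 ↦ (0,4)
  5 ↦ (0,5)
  6 ↦ (1,0)
  7 ↦ (1,1)
  8 ↦ (1,2)
  9 ↦ (1,3)
  10 ↦ (1,4)
  11 ↦ (1,5)
  12 ↦ (2,0)
  13 ↦ (2,1)
  14 ↦ (2,2)
  15 ↦ (2,3)
  16 ↦ (2,4)
  17 ↦ (2,5)
  18 ↦ (3,0)
  19 ↦ (3,1)
  20 ↦ (3,2)
  21 ↦ (3,3)
  22 ↦ (3,4)
  23 ↦ (3,5)
distinct pairs in image: 24 / 24 needed
  → bijection onto A×B; projections well-typed.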